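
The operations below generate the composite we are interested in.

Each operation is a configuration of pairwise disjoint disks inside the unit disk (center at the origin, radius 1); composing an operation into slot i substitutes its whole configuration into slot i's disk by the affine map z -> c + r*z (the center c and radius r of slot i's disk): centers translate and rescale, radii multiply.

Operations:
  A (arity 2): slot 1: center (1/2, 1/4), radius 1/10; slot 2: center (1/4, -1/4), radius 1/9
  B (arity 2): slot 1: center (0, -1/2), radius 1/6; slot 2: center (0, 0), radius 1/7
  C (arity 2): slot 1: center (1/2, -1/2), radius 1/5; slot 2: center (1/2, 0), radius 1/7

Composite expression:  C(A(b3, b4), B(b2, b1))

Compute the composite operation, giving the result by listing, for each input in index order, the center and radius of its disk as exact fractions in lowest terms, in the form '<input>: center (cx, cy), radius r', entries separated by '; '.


b1: center (1/2, 0), radius 1/49; b2: center (1/2, -1/14), radius 1/42; b3: center (3/5, -9/20), radius 1/50; b4: center (11/20, -11/20), radius 1/45


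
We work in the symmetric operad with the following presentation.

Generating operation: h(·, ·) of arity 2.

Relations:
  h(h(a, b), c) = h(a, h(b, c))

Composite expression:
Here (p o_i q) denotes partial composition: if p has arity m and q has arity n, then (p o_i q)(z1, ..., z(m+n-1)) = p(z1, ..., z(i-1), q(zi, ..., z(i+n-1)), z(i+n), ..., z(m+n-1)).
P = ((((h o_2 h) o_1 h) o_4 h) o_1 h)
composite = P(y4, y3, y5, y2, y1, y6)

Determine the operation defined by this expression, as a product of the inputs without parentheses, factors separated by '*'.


The h-tree's shape is irrelevant; the y-reading-order decides.
h(y4, y3) linearizes to y4 * y3
h(h(y4, y3), y5) linearizes to y4 * y3 * y5
h(y1, y6) linearizes to y1 * y6
h(y2, h(y1, y6)) linearizes to y2 * y1 * y6
h(h(h(y4, y3), y5), h(y2, h(y1, y6))) linearizes to y4 * y3 * y5 * y2 * y1 * y6

y4 * y3 * y5 * y2 * y1 * y6


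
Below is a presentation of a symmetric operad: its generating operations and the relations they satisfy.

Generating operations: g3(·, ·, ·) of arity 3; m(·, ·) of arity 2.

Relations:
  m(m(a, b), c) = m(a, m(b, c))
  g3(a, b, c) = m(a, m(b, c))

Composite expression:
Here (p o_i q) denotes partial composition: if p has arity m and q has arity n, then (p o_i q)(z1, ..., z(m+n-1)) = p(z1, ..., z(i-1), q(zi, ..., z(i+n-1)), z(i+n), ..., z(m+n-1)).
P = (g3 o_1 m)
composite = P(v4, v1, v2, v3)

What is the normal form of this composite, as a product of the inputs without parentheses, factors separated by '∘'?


Associativity of g3 dissolves the nesting; only the v-input order survives.
m(v4, v1) collapses to v4 ∘ v1
g3(m(v4, v1), v2, v3) collapses to v4 ∘ v1 ∘ v2 ∘ v3

v4 ∘ v1 ∘ v2 ∘ v3


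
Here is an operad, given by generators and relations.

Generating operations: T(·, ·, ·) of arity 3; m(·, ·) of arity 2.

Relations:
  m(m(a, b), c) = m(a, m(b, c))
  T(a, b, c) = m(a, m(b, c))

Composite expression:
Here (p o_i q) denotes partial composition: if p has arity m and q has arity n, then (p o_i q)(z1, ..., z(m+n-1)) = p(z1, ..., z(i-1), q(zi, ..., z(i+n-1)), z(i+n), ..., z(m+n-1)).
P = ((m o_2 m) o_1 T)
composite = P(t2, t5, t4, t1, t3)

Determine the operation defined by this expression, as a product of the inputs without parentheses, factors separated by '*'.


Associativity of m dissolves the nesting; only the t-input order survives.
T(t2, t5, t4) linearizes to t2 * t5 * t4
m(t1, t3) linearizes to t1 * t3
m(T(t2, t5, t4), m(t1, t3)) linearizes to t2 * t5 * t4 * t1 * t3

t2 * t5 * t4 * t1 * t3


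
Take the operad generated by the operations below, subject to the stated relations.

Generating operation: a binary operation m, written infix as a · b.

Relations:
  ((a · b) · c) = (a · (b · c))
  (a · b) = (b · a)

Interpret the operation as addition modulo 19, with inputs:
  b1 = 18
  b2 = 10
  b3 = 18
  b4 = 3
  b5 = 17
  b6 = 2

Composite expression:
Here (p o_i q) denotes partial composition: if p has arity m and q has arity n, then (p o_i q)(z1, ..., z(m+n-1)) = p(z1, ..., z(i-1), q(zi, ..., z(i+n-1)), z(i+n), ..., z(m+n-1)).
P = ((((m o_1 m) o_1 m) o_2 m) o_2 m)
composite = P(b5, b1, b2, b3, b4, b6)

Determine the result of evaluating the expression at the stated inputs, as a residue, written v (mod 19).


11 (mod 19)

(b1 · b2) = 9
((b1 · b2) · b3) = 8
(b5 · ((b1 · b2) · b3)) = 6
((b5 · ((b1 · b2) · b3)) · b4) = 9
(((b5 · ((b1 · b2) · b3)) · b4) · b6) = 11


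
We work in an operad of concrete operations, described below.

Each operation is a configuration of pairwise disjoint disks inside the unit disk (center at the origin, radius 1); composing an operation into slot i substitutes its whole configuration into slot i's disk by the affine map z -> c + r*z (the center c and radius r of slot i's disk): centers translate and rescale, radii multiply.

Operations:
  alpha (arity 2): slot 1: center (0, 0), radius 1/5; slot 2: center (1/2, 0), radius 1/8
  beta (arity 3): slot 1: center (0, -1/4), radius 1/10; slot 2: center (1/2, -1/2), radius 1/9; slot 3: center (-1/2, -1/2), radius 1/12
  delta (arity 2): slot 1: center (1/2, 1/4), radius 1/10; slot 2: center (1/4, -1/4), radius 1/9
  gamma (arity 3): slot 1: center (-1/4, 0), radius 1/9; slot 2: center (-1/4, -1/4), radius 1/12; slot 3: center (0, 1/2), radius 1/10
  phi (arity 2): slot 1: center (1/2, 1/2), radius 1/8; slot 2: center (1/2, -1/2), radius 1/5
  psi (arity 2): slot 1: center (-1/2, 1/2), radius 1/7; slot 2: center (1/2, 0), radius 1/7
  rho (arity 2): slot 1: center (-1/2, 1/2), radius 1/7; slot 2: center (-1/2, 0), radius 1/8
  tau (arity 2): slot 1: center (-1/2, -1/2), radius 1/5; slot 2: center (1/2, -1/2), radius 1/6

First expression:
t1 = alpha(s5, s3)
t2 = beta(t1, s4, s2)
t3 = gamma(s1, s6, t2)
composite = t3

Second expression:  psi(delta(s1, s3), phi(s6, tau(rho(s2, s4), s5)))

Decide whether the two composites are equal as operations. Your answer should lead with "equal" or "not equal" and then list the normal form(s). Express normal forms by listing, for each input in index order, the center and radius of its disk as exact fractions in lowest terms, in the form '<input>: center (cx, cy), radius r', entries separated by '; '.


not equal; first: s1: center (-1/4, 0), radius 1/9; s2: center (-1/20, 9/20), radius 1/120; s3: center (1/200, 19/40), radius 1/800; s4: center (1/20, 9/20), radius 1/90; s5: center (0, 19/40), radius 1/500; s6: center (-1/4, -1/4), radius 1/12; second: s1: center (-3/7, 15/28), radius 1/70; s2: center (97/175, -29/350), radius 1/1225; s3: center (-13/28, 13/28), radius 1/63; s4: center (97/175, -3/35), radius 1/1400; s5: center (41/70, -3/35), radius 1/210; s6: center (4/7, 1/14), radius 1/56


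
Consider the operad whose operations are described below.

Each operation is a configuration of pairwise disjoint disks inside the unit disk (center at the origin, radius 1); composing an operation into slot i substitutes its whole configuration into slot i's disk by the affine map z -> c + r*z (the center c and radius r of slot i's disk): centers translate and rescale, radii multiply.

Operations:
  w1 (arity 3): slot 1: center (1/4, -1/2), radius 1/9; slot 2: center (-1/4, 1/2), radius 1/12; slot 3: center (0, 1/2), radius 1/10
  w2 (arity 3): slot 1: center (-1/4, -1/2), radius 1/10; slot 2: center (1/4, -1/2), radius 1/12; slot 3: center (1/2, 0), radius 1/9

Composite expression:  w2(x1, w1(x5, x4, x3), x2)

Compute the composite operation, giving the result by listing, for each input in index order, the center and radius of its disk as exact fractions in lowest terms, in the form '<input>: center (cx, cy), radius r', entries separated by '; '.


Each x-disk chains the slot maps above it in w2; radii multiply.
input x1: composing its 1 substitution step yields center (-1/4, -1/2), radius 1/10
input x5: composing its 2 substitution steps yields center (13/48, -13/24), radius 1/108
input x4: composing its 2 substitution steps yields center (11/48, -11/24), radius 1/144
input x3: composing its 2 substitution steps yields center (1/4, -11/24), radius 1/120
input x2: composing its 1 substitution step yields center (1/2, 0), radius 1/9

x1: center (-1/4, -1/2), radius 1/10; x2: center (1/2, 0), radius 1/9; x3: center (1/4, -11/24), radius 1/120; x4: center (11/48, -11/24), radius 1/144; x5: center (13/48, -13/24), radius 1/108


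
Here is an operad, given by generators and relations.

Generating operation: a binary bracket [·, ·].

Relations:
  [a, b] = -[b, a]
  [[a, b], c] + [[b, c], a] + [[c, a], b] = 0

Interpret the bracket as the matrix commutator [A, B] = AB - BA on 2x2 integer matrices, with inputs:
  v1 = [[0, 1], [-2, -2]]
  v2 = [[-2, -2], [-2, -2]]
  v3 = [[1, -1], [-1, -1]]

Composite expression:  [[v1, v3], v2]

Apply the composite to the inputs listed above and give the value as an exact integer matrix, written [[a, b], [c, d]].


[[4, 12], [-12, -4]]

[v1, v3] = [[-3, -4], [-2, 3]]
[[v1, v3], v2] = [[4, 12], [-12, -4]]


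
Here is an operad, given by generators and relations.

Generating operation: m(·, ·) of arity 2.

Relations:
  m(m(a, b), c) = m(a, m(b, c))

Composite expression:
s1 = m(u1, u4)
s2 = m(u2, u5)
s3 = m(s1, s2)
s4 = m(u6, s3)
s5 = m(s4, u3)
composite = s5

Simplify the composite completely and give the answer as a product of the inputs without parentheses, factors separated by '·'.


Key point: m is associative — brackets drop, the u-order remains.
m(u1, u4) spells out as u1 · u4
m(u2, u5) spells out as u2 · u5
m(m(u1, u4), m(u2, u5)) spells out as u1 · u4 · u2 · u5
m(u6, m(m(u1, u4), m(u2, u5))) spells out as u6 · u1 · u4 · u2 · u5
m(m(u6, m(m(u1, u4), m(u2, u5))), u3) spells out as u6 · u1 · u4 · u2 · u5 · u3

u6 · u1 · u4 · u2 · u5 · u3


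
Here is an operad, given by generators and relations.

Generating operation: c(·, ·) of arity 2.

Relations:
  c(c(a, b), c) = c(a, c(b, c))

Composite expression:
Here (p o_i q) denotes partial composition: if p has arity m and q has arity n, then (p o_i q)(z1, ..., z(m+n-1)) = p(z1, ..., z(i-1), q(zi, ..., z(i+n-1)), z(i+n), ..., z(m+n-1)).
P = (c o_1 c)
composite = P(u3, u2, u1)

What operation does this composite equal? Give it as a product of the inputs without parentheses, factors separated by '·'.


u3 · u2 · u1


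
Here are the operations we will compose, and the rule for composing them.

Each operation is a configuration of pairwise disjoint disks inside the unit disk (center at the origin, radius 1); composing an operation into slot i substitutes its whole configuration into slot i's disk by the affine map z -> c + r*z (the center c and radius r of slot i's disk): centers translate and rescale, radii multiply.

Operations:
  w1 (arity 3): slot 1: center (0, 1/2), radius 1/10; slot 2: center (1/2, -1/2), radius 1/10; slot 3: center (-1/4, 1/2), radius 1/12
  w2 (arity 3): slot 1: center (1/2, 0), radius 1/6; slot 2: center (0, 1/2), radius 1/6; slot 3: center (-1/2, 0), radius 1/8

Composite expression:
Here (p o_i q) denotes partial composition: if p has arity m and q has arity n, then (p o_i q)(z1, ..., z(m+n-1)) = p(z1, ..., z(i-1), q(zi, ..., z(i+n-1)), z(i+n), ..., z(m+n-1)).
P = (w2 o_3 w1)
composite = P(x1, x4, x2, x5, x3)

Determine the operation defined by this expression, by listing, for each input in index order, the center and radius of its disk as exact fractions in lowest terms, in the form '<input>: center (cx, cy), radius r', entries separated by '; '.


Below w2, radii multiply path by path; the x-disk centers shift.
tracing x1 down its 1-map path: center (1/2, 0), radius 1/6
tracing x4 down its 1-map path: center (0, 1/2), radius 1/6
tracing x2 down its 2-map path: center (-1/2, 1/16), radius 1/80
tracing x5 down its 2-map path: center (-7/16, -1/16), radius 1/80
tracing x3 down its 2-map path: center (-17/32, 1/16), radius 1/96

x1: center (1/2, 0), radius 1/6; x2: center (-1/2, 1/16), radius 1/80; x3: center (-17/32, 1/16), radius 1/96; x4: center (0, 1/2), radius 1/6; x5: center (-7/16, -1/16), radius 1/80


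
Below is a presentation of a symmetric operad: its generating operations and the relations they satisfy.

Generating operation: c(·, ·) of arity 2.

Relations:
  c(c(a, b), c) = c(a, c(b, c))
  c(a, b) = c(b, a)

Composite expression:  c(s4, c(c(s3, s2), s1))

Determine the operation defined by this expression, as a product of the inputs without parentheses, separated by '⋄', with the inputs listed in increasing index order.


Any arrangement under c is one operation, so sort the s-inputs.
c(s3, s2) unparenthesizes to s3 ⋄ s2
c(c(s3, s2), s1) unparenthesizes to s3 ⋄ s2 ⋄ s1
c(s4, c(c(s3, s2), s1)) unparenthesizes to s4 ⋄ s3 ⋄ s2 ⋄ s1
sorting the factors by input index: s1 ⋄ s2 ⋄ s3 ⋄ s4

s1 ⋄ s2 ⋄ s3 ⋄ s4


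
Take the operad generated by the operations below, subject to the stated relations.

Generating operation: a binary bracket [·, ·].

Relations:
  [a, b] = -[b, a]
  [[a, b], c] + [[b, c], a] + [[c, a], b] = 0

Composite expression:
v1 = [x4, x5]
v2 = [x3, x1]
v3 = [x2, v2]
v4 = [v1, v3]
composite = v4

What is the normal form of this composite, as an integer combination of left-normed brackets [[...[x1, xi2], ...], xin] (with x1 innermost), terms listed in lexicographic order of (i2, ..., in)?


-[[[[x1, x3], x2], x4], x5] + [[[[x1, x3], x2], x5], x4]


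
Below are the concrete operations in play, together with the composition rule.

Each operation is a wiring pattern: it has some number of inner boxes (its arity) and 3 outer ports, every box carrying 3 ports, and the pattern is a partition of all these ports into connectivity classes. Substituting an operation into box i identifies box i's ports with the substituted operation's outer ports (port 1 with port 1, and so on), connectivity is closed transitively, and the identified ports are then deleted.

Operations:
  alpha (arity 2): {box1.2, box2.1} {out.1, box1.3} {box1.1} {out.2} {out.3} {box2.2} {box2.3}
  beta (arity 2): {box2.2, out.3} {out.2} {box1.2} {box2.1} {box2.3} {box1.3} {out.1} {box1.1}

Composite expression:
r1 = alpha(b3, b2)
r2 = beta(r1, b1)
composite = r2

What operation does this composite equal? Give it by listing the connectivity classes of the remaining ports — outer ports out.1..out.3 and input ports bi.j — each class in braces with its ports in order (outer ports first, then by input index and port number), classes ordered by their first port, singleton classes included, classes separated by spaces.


{out.1} {out.2} {out.3, b1.2} {b1.1} {b1.3} {b2.1, b3.2} {b2.2} {b2.3} {b3.1} {b3.3}

Substituting into beta glues patterns; closure does the rest.
composing alpha on (b3, b2), with out.j its own outer ports: {out.1, b3.3} {out.2} {out.3} {b2.1, b3.2} {b2.2} {b2.3} {b3.1}
composing beta on (b3, b2, b1), with out.j its own outer ports: {out.1} {out.2} {out.3, b1.2} {b1.1} {b1.3} {b2.1, b3.2} {b2.2} {b2.3} {b3.1} {b3.3}


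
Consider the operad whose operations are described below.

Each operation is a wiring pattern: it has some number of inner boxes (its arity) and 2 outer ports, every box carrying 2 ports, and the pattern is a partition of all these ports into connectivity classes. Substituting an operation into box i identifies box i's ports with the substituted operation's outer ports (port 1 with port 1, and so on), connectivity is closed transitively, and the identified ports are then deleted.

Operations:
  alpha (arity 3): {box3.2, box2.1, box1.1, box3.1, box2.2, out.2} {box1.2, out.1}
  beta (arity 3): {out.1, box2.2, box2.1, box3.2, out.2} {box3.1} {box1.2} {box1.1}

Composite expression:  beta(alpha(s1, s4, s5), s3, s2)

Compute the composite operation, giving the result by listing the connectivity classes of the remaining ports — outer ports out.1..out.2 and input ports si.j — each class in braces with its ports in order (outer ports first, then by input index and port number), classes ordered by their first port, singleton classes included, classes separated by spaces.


{out.1, out.2, s2.2, s3.1, s3.2} {s1.1, s4.1, s4.2, s5.1, s5.2} {s1.2} {s2.1}

After gluing at beta, chains via deleted ports link the s-ports.
composing alpha on (s1, s4, s5), with out.j its own outer ports: {out.1, s1.2} {out.2, s1.1, s4.1, s4.2, s5.1, s5.2}
composing beta on (s1, s4, s5, s3, s2), with out.j its own outer ports: {out.1, out.2, s2.2, s3.1, s3.2} {s1.1, s4.1, s4.2, s5.1, s5.2} {s1.2} {s2.1}


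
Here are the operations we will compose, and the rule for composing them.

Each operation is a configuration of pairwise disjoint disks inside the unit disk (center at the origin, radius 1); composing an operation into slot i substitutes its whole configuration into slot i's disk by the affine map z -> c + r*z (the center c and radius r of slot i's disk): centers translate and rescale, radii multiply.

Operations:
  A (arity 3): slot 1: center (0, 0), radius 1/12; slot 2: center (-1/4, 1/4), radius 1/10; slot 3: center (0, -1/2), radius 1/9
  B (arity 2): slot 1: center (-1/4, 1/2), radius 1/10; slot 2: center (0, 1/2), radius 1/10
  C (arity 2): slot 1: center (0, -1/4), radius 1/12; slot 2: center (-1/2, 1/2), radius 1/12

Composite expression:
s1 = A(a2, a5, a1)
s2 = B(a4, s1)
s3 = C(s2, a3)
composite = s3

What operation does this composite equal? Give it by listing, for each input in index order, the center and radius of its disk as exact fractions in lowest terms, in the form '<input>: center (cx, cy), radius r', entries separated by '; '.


a1: center (0, -17/80), radius 1/1080; a2: center (0, -5/24), radius 1/1440; a3: center (-1/2, 1/2), radius 1/12; a4: center (-1/48, -5/24), radius 1/120; a5: center (-1/480, -33/160), radius 1/1200


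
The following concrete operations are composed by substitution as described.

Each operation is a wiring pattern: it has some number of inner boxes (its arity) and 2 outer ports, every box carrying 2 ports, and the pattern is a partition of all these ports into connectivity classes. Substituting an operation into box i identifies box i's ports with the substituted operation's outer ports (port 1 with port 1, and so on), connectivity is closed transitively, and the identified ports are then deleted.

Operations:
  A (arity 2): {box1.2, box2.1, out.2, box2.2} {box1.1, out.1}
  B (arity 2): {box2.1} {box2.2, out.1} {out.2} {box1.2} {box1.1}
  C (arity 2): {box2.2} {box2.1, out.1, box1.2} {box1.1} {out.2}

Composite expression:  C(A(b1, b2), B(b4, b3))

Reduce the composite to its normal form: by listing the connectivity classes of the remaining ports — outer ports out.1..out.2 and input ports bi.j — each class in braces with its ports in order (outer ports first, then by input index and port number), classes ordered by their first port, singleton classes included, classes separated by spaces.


{out.1, b1.2, b2.1, b2.2, b3.2} {out.2} {b1.1} {b3.1} {b4.1} {b4.2}

Connectivity passes through glued C-boundaries; trace each wire chain.
composing A on (b1, b2), with out.j its own outer ports: {out.1, b1.1} {out.2, b1.2, b2.1, b2.2}
composing B on (b4, b3), with out.j its own outer ports: {out.1, b3.2} {out.2} {b3.1} {b4.1} {b4.2}
composing C on (b1, b2, b4, b3), with out.j its own outer ports: {out.1, b1.2, b2.1, b2.2, b3.2} {out.2} {b1.1} {b3.1} {b4.1} {b4.2}


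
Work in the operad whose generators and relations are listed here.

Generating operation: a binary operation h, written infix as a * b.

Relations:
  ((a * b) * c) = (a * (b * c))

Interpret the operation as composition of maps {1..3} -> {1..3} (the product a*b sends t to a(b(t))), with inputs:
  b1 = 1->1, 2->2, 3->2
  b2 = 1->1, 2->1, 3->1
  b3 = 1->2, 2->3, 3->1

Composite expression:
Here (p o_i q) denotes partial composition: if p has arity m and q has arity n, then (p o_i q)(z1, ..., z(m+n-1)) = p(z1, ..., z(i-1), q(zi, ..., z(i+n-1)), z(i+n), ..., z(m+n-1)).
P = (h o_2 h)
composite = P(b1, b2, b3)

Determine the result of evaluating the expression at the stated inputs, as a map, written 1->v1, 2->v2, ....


1->1, 2->1, 3->1

(b2 * b3) = 1->1, 2->1, 3->1
(b1 * (b2 * b3)) = 1->1, 2->1, 3->1


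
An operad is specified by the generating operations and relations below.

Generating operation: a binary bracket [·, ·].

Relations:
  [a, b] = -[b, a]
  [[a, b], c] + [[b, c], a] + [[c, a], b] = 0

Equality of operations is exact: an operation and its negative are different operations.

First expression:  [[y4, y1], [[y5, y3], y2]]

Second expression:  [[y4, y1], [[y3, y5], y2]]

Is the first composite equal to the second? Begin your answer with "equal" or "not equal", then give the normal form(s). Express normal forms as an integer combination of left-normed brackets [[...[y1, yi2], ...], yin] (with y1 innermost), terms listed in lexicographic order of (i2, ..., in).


not equal — first -[[[[y1, y4], y2], y3], y5] + [[[[y1, y4], y2], y5], y3] + [[[[y1, y4], y3], y5], y2] - [[[[y1, y4], y5], y3], y2], second [[[[y1, y4], y2], y3], y5] - [[[[y1, y4], y2], y5], y3] - [[[[y1, y4], y3], y5], y2] + [[[[y1, y4], y5], y3], y2]


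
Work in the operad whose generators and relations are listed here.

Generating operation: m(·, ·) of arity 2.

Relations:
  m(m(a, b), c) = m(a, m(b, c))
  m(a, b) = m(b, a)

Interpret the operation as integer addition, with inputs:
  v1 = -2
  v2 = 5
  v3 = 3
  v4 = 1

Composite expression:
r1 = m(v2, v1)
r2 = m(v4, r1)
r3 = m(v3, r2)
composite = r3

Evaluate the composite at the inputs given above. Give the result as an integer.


7

m(v2, v1) = 3
m(v4, m(v2, v1)) = 4
m(v3, m(v4, m(v2, v1))) = 7


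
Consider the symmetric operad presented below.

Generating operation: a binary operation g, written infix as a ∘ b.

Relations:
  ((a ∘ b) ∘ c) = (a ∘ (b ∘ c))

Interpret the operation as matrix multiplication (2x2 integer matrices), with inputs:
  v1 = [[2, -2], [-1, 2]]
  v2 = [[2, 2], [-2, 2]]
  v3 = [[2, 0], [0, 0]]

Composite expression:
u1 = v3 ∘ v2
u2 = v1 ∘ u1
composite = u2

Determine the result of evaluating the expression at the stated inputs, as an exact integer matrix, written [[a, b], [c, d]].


[[8, 8], [-4, -4]]

(v3 ∘ v2) = [[4, 4], [0, 0]]
(v1 ∘ (v3 ∘ v2)) = [[8, 8], [-4, -4]]


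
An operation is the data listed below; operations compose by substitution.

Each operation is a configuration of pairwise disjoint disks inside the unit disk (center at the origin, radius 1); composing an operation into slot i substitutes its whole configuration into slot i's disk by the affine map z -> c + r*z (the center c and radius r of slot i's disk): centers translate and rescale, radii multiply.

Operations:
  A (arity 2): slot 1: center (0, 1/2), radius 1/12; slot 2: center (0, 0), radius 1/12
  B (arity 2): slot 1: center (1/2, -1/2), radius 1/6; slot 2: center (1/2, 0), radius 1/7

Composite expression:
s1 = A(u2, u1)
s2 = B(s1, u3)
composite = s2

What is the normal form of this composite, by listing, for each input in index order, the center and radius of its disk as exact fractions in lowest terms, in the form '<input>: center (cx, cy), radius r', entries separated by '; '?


u1: center (1/2, -1/2), radius 1/72; u2: center (1/2, -5/12), radius 1/72; u3: center (1/2, 0), radius 1/7

Nesting under B composes maps z -> c + r*z down each u-path.
input u2: applying the 2 nested substitutions gives center (1/2, -5/12), radius 1/72
input u1: applying the 2 nested substitutions gives center (1/2, -1/2), radius 1/72
input u3: applying the 1 nested substitution gives center (1/2, 0), radius 1/7


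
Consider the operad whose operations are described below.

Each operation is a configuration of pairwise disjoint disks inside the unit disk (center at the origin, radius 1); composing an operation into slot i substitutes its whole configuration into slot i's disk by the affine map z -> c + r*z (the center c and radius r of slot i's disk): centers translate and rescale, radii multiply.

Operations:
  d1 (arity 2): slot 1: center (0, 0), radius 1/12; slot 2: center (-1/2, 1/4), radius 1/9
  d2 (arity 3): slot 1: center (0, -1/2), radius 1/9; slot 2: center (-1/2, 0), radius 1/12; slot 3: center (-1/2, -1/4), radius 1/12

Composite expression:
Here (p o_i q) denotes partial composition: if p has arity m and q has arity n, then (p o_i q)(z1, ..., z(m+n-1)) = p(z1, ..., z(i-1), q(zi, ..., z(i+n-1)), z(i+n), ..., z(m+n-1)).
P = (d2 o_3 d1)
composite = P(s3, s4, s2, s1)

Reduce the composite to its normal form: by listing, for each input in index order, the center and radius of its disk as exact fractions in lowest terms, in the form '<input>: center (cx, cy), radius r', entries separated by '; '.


s1: center (-13/24, -11/48), radius 1/108; s2: center (-1/2, -1/4), radius 1/144; s3: center (0, -1/2), radius 1/9; s4: center (-1/2, 0), radius 1/12

Nesting under d2 composes maps z -> c + r*z down each s-path.
s3 passes through 1 substitution, ending at center (0, -1/2), radius 1/9
s4 passes through 1 substitution, ending at center (-1/2, 0), radius 1/12
s2 passes through 2 substitutions, ending at center (-1/2, -1/4), radius 1/144
s1 passes through 2 substitutions, ending at center (-13/24, -11/48), radius 1/108


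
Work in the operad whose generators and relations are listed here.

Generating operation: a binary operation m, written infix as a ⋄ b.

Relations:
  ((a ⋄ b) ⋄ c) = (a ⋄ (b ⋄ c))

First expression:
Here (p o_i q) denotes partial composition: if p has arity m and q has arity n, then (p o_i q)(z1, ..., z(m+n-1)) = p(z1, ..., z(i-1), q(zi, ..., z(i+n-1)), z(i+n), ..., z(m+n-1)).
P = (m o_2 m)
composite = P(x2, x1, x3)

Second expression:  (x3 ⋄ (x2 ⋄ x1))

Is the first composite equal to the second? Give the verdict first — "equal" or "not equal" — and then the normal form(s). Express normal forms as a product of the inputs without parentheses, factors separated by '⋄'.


not equal — first x2 ⋄ x1 ⋄ x3, second x3 ⋄ x2 ⋄ x1

In normal form, the first expression is x2 ⋄ x1 ⋄ x3
In normal form, the second expression is x3 ⋄ x2 ⋄ x1
The normal forms differ: not equal.


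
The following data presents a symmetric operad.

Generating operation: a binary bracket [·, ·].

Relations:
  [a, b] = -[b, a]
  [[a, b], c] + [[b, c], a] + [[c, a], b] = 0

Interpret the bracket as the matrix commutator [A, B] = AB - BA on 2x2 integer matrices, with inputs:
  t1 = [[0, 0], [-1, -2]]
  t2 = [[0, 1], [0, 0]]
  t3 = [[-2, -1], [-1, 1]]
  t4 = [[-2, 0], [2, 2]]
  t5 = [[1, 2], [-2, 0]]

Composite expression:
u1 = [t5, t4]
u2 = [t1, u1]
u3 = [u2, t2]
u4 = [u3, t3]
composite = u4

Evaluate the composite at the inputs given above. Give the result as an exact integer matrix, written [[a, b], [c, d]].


[t5, t4] = [[4, 8], [6, -4]]
[t1, [t5, t4]] = [[8, 16], [-20, -8]]
[[t1, [t5, t4]], t2] = [[20, 16], [0, -20]]
[[[t1, [t5, t4]], t2], t3] = [[-16, 8], [40, 16]]

[[-16, 8], [40, 16]]


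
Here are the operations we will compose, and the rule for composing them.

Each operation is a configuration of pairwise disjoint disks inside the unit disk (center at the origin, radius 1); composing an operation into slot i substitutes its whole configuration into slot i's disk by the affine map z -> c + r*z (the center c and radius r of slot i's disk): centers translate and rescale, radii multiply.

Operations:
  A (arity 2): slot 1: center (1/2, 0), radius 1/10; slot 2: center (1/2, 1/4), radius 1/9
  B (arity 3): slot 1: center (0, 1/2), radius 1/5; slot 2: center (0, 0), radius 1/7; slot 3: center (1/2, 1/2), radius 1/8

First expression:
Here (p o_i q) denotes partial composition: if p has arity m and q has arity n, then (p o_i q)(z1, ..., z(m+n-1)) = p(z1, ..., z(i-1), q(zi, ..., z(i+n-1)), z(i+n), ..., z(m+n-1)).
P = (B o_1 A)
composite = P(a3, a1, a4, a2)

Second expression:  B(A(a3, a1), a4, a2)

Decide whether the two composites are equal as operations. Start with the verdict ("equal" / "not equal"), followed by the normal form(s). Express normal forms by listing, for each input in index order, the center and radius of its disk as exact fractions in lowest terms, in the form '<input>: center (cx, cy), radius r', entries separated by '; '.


equal — both sides give a1: center (1/10, 11/20), radius 1/45; a2: center (1/2, 1/2), radius 1/8; a3: center (1/10, 1/2), radius 1/50; a4: center (0, 0), radius 1/7

Reducing the first expression gives a1: center (1/10, 11/20), radius 1/45; a2: center (1/2, 1/2), radius 1/8; a3: center (1/10, 1/2), radius 1/50; a4: center (0, 0), radius 1/7
Reducing the second expression gives a1: center (1/10, 11/20), radius 1/45; a2: center (1/2, 1/2), radius 1/8; a3: center (1/10, 1/2), radius 1/50; a4: center (0, 0), radius 1/7
The forms coincide; equal.


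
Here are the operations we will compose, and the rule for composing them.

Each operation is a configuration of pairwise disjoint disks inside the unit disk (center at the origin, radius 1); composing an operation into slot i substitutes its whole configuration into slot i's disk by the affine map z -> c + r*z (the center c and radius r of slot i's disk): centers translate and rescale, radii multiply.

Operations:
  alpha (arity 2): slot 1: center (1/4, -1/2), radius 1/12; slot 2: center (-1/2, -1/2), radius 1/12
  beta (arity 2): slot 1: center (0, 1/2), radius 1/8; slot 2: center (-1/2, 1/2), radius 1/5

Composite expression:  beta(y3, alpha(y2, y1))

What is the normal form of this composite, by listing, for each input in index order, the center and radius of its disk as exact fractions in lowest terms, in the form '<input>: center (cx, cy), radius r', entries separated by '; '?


Only the slot chain above each y matters under beta; compose those maps.
tracing y3 down its 1-map path: center (0, 1/2), radius 1/8
tracing y2 down its 2-map path: center (-9/20, 2/5), radius 1/60
tracing y1 down its 2-map path: center (-3/5, 2/5), radius 1/60

y1: center (-3/5, 2/5), radius 1/60; y2: center (-9/20, 2/5), radius 1/60; y3: center (0, 1/2), radius 1/8


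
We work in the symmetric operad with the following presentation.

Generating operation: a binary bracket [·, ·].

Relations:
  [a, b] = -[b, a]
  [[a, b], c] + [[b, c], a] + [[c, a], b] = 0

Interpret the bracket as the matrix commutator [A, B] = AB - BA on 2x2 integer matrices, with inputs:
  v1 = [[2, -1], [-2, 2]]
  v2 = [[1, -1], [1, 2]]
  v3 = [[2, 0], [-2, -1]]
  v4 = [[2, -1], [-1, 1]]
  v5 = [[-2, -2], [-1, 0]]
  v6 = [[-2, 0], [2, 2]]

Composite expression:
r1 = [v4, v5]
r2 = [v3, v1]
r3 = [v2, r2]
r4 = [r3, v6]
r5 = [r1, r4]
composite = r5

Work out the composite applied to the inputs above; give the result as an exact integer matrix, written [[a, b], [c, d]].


[v4, v5] = [[-1, -4], [3, 1]]
[v3, v1] = [[-2, -3], [6, 2]]
[v2, [v3, v1]] = [[-3, -1], [2, 3]]
[[v2, [v3, v1]], v6] = [[-2, -4], [4, 2]]
[[v4, v5], [[v2, [v3, v1]], v6]] = [[-4, -8], [-4, 4]]

[[-4, -8], [-4, 4]]


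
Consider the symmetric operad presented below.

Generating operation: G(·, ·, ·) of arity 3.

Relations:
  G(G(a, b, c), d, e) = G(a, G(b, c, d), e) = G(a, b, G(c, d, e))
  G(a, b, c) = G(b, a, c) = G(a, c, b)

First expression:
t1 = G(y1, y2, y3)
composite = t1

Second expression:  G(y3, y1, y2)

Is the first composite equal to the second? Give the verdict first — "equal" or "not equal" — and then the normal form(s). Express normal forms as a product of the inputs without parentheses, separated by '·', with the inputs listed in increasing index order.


The first expression, normalized: y1 · y2 · y3
The second expression, normalized: y1 · y2 · y3
The forms coincide; equal.

equal: each reduces to y1 · y2 · y3


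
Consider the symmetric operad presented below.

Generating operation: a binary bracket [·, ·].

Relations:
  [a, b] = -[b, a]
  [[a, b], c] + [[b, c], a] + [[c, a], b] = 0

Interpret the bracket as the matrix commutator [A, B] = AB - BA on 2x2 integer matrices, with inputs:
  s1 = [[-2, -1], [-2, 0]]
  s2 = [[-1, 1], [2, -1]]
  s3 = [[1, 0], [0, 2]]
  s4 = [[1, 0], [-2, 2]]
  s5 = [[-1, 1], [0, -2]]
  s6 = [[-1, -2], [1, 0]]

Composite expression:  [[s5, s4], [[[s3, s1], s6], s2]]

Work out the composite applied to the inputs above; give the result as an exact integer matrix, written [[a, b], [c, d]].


[[24, 24], [48, -24]]


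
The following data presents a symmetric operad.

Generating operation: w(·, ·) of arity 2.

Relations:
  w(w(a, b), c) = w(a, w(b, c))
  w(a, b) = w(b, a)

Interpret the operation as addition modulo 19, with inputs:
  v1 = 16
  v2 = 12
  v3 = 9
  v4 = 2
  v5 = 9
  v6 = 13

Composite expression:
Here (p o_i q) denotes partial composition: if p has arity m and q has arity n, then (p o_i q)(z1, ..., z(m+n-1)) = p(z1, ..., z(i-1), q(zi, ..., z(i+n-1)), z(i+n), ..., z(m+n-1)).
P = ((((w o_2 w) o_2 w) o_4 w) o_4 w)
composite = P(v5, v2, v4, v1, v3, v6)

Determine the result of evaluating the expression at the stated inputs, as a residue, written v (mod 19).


4 (mod 19)

w(v2, v4) = 14
w(v1, v3) = 6
w(w(v1, v3), v6) = 0
w(w(v2, v4), w(w(v1, v3), v6)) = 14
w(v5, w(w(v2, v4), w(w(v1, v3), v6))) = 4


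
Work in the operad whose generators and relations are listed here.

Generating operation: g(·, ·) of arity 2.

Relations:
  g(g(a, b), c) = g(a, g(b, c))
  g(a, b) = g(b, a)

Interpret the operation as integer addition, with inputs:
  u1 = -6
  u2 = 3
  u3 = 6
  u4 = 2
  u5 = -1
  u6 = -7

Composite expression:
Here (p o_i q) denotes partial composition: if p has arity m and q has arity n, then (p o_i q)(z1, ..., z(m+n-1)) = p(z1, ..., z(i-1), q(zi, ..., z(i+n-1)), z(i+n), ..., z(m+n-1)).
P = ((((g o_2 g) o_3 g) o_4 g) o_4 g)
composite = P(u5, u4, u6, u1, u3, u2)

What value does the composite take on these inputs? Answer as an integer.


-3

g(u1, u3) = 0
g(g(u1, u3), u2) = 3
g(u6, g(g(u1, u3), u2)) = -4
g(u4, g(u6, g(g(u1, u3), u2))) = -2
g(u5, g(u4, g(u6, g(g(u1, u3), u2)))) = -3


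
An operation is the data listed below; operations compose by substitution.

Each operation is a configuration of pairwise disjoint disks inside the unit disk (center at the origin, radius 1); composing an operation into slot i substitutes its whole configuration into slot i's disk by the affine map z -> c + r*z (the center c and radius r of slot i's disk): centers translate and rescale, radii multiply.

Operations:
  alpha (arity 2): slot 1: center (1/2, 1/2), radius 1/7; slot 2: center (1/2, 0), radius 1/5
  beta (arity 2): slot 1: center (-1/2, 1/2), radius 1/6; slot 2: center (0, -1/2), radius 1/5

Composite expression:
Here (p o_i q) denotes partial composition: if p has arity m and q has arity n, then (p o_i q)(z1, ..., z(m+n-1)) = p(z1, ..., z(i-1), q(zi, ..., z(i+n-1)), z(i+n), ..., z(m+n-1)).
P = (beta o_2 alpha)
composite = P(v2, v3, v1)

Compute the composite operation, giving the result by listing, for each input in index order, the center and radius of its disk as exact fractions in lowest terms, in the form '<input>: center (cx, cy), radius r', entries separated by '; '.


v1: center (1/10, -1/2), radius 1/25; v2: center (-1/2, 1/2), radius 1/6; v3: center (1/10, -2/5), radius 1/35

Nesting under beta composes maps z -> c + r*z down each v-path.
input v2: applying the 1 nested substitution gives center (-1/2, 1/2), radius 1/6
input v3: applying the 2 nested substitutions gives center (1/10, -2/5), radius 1/35
input v1: applying the 2 nested substitutions gives center (1/10, -1/2), radius 1/25


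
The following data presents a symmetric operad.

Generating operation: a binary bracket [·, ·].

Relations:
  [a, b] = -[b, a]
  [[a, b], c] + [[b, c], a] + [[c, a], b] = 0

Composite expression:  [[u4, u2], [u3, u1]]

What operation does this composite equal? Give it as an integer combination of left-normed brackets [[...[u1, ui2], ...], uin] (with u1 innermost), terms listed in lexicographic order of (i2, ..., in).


-[[[u1, u3], u2], u4] + [[[u1, u3], u4], u2]

A multilinear Lie element is pinned by u1-initial words (u1 innermost).
Composite bracket: [[u4, u2], [u3, u1]]
Each bracket splits as ab - ba, giving 8 signed words (2^3 = 8).
Words beginning with u1 determine it all:
  sign of u1u3u2u4 is -1, so it contributes -[[[u1, u3], u2], u4]
  sign of u1u3u4u2 is +1, so it contributes +[[[u1, u3], u4], u2]


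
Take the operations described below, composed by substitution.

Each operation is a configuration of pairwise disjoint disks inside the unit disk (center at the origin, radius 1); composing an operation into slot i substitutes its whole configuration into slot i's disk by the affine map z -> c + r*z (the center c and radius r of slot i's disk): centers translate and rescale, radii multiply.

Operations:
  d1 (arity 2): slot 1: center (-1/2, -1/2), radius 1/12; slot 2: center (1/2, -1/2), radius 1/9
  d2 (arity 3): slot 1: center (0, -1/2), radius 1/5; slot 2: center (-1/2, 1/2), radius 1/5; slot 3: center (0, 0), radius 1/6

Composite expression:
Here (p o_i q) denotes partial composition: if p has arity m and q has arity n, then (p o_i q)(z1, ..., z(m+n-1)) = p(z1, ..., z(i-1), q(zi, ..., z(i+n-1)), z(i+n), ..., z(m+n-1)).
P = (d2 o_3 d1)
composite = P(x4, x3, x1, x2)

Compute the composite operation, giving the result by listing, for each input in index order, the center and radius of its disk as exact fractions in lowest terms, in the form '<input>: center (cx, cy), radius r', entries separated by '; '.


x1: center (-1/12, -1/12), radius 1/72; x2: center (1/12, -1/12), radius 1/54; x3: center (-1/2, 1/2), radius 1/5; x4: center (0, -1/2), radius 1/5

Only the slot chain above each x matters under d2; compose those maps.
for x4, the 1-step affine chain lands on center (0, -1/2), radius 1/5
for x3, the 1-step affine chain lands on center (-1/2, 1/2), radius 1/5
for x1, the 2-step affine chain lands on center (-1/12, -1/12), radius 1/72
for x2, the 2-step affine chain lands on center (1/12, -1/12), radius 1/54


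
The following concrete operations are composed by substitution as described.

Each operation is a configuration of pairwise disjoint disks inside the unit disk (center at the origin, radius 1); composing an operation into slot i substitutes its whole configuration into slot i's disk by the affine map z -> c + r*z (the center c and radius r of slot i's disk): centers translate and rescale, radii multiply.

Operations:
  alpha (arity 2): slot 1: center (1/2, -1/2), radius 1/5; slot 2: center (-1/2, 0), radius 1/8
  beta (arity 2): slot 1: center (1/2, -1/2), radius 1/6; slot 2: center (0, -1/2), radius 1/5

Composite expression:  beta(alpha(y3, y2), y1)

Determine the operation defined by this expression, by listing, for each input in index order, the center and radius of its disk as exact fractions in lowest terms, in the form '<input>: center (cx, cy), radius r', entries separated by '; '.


Nesting under beta composes maps z -> c + r*z down each y-path.
input y3: applying the 2 nested substitutions gives center (7/12, -7/12), radius 1/30
input y2: applying the 2 nested substitutions gives center (5/12, -1/2), radius 1/48
input y1: applying the 1 nested substitution gives center (0, -1/2), radius 1/5

y1: center (0, -1/2), radius 1/5; y2: center (5/12, -1/2), radius 1/48; y3: center (7/12, -7/12), radius 1/30


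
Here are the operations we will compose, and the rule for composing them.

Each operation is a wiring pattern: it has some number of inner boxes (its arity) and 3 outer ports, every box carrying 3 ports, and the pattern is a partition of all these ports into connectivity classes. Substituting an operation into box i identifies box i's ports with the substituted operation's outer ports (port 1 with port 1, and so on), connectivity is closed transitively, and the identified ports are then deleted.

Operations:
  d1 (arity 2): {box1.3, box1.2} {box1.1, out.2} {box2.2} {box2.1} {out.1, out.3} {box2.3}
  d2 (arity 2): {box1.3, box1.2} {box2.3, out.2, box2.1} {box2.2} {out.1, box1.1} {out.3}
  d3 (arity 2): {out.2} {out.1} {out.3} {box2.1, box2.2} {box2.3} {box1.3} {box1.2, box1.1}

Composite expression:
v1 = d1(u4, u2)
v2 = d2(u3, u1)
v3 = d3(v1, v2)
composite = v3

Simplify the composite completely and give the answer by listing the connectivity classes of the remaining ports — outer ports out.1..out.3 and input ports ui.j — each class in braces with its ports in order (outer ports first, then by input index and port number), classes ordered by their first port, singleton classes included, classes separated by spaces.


{out.1} {out.2} {out.3} {u1.1, u1.3, u3.1} {u1.2} {u2.1} {u2.2} {u2.3} {u3.2, u3.3} {u4.1} {u4.2, u4.3}

Treat the ports identified at d3 as solder joints: merge, then drop.
stage d1: inputs (u4, u2), connectivity {out.1, out.3} {out.2, u4.1} {u2.1} {u2.2} {u2.3} {u4.2, u4.3}, out.j its boundary
stage d2: inputs (u3, u1), connectivity {out.1, u3.1} {out.2, u1.1, u1.3} {out.3} {u1.2} {u3.2, u3.3}, out.j its boundary
stage d3: inputs (u4, u2, u3, u1), connectivity {out.1} {out.2} {out.3} {u1.1, u1.3, u3.1} {u1.2} {u2.1} {u2.2} {u2.3} {u3.2, u3.3} {u4.1} {u4.2, u4.3}, out.j its boundary
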